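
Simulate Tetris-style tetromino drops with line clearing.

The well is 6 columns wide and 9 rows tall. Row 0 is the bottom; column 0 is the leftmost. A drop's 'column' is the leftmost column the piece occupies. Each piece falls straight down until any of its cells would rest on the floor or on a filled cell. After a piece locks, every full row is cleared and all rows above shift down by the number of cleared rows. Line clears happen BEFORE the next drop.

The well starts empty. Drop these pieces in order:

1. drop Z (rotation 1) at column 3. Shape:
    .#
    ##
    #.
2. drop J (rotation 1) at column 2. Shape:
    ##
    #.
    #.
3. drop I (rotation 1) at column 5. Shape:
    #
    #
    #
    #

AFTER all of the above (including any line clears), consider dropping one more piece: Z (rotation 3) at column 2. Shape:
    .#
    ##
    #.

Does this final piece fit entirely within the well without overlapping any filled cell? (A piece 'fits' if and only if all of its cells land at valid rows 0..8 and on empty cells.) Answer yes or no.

Drop 1: Z rot1 at col 3 lands with bottom-row=0; cleared 0 line(s) (total 0); column heights now [0 0 0 2 3 0], max=3
Drop 2: J rot1 at col 2 lands with bottom-row=0; cleared 0 line(s) (total 0); column heights now [0 0 3 3 3 0], max=3
Drop 3: I rot1 at col 5 lands with bottom-row=0; cleared 0 line(s) (total 0); column heights now [0 0 3 3 3 4], max=4
Test piece Z rot3 at col 2 (width 2): heights before test = [0 0 3 3 3 4]; fits = True

Answer: yes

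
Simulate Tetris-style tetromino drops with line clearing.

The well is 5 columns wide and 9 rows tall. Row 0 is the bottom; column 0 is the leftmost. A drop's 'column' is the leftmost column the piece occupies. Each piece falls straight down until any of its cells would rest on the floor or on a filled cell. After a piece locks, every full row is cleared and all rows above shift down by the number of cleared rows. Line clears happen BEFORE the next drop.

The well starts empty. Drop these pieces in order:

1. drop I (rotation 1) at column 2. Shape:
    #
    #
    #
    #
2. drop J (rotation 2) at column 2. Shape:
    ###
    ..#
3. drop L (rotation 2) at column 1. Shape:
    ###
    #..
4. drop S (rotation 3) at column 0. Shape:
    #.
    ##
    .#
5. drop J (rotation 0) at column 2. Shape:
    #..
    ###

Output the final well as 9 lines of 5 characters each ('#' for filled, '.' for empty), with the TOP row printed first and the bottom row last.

Answer: #....
###..
.####
.###.
.####
..#.#
..#..
..#..
..#..

Derivation:
Drop 1: I rot1 at col 2 lands with bottom-row=0; cleared 0 line(s) (total 0); column heights now [0 0 4 0 0], max=4
Drop 2: J rot2 at col 2 lands with bottom-row=3; cleared 0 line(s) (total 0); column heights now [0 0 5 5 5], max=5
Drop 3: L rot2 at col 1 lands with bottom-row=4; cleared 0 line(s) (total 0); column heights now [0 6 6 6 5], max=6
Drop 4: S rot3 at col 0 lands with bottom-row=6; cleared 0 line(s) (total 0); column heights now [9 8 6 6 5], max=9
Drop 5: J rot0 at col 2 lands with bottom-row=6; cleared 0 line(s) (total 0); column heights now [9 8 8 7 7], max=9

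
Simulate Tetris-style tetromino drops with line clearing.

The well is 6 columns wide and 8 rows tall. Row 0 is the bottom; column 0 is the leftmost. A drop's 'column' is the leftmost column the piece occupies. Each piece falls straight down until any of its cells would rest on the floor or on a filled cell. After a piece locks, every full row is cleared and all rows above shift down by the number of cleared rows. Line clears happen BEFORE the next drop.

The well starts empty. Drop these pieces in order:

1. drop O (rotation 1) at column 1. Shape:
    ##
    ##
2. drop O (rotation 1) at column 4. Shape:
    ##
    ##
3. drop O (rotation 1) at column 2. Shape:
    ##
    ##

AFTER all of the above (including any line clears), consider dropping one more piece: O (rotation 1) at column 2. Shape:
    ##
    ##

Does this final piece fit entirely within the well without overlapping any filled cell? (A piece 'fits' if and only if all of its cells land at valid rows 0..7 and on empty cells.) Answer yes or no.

Drop 1: O rot1 at col 1 lands with bottom-row=0; cleared 0 line(s) (total 0); column heights now [0 2 2 0 0 0], max=2
Drop 2: O rot1 at col 4 lands with bottom-row=0; cleared 0 line(s) (total 0); column heights now [0 2 2 0 2 2], max=2
Drop 3: O rot1 at col 2 lands with bottom-row=2; cleared 0 line(s) (total 0); column heights now [0 2 4 4 2 2], max=4
Test piece O rot1 at col 2 (width 2): heights before test = [0 2 4 4 2 2]; fits = True

Answer: yes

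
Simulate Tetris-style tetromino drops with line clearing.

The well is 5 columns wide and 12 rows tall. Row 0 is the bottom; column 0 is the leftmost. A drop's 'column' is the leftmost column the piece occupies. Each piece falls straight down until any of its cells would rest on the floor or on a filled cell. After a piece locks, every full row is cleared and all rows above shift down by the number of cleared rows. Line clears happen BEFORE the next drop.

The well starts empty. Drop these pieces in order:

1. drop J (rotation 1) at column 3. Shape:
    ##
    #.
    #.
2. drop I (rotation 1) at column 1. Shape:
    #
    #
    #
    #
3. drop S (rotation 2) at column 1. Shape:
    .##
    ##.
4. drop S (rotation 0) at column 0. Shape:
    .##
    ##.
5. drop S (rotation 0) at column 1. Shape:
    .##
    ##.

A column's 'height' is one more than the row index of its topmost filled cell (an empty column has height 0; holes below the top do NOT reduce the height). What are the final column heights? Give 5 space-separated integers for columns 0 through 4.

Answer: 6 8 9 9 3

Derivation:
Drop 1: J rot1 at col 3 lands with bottom-row=0; cleared 0 line(s) (total 0); column heights now [0 0 0 3 3], max=3
Drop 2: I rot1 at col 1 lands with bottom-row=0; cleared 0 line(s) (total 0); column heights now [0 4 0 3 3], max=4
Drop 3: S rot2 at col 1 lands with bottom-row=4; cleared 0 line(s) (total 0); column heights now [0 5 6 6 3], max=6
Drop 4: S rot0 at col 0 lands with bottom-row=5; cleared 0 line(s) (total 0); column heights now [6 7 7 6 3], max=7
Drop 5: S rot0 at col 1 lands with bottom-row=7; cleared 0 line(s) (total 0); column heights now [6 8 9 9 3], max=9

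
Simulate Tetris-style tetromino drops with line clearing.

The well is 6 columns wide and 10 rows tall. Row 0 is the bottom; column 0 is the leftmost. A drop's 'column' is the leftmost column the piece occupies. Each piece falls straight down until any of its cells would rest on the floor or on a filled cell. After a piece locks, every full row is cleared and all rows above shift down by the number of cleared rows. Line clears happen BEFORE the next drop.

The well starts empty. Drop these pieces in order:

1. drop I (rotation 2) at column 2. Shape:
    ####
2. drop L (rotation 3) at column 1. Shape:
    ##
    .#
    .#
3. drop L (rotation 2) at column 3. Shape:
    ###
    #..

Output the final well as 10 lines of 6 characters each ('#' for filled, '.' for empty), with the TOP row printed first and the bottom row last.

Drop 1: I rot2 at col 2 lands with bottom-row=0; cleared 0 line(s) (total 0); column heights now [0 0 1 1 1 1], max=1
Drop 2: L rot3 at col 1 lands with bottom-row=1; cleared 0 line(s) (total 0); column heights now [0 4 4 1 1 1], max=4
Drop 3: L rot2 at col 3 lands with bottom-row=1; cleared 0 line(s) (total 0); column heights now [0 4 4 3 3 3], max=4

Answer: ......
......
......
......
......
......
.##...
..####
..##..
..####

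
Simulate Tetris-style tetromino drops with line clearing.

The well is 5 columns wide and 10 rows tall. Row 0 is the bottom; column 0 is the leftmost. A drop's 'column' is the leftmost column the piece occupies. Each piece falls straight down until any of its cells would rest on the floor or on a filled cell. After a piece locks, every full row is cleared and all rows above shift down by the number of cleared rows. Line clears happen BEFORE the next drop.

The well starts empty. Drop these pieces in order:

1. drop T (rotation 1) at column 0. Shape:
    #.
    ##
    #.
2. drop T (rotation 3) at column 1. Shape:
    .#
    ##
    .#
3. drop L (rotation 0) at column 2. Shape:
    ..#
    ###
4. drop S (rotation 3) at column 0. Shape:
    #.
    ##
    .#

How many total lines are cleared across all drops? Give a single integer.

Answer: 1

Derivation:
Drop 1: T rot1 at col 0 lands with bottom-row=0; cleared 0 line(s) (total 0); column heights now [3 2 0 0 0], max=3
Drop 2: T rot3 at col 1 lands with bottom-row=1; cleared 0 line(s) (total 0); column heights now [3 3 4 0 0], max=4
Drop 3: L rot0 at col 2 lands with bottom-row=4; cleared 0 line(s) (total 0); column heights now [3 3 5 5 6], max=6
Drop 4: S rot3 at col 0 lands with bottom-row=3; cleared 1 line(s) (total 1); column heights now [5 4 4 0 5], max=5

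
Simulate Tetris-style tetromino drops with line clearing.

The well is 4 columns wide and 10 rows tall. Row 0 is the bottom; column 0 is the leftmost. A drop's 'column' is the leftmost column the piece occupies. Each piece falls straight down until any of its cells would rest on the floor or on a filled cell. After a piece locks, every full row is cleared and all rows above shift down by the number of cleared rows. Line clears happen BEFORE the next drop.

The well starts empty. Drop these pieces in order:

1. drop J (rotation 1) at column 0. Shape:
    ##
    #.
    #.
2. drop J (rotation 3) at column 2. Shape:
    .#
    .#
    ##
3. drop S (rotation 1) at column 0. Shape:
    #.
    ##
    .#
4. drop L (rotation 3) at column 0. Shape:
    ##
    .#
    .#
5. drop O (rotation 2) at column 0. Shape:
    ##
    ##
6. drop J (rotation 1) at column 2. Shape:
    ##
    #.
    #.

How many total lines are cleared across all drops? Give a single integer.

Drop 1: J rot1 at col 0 lands with bottom-row=0; cleared 0 line(s) (total 0); column heights now [3 3 0 0], max=3
Drop 2: J rot3 at col 2 lands with bottom-row=0; cleared 0 line(s) (total 0); column heights now [3 3 1 3], max=3
Drop 3: S rot1 at col 0 lands with bottom-row=3; cleared 0 line(s) (total 0); column heights now [6 5 1 3], max=6
Drop 4: L rot3 at col 0 lands with bottom-row=5; cleared 0 line(s) (total 0); column heights now [8 8 1 3], max=8
Drop 5: O rot2 at col 0 lands with bottom-row=8; cleared 0 line(s) (total 0); column heights now [10 10 1 3], max=10
Drop 6: J rot1 at col 2 lands with bottom-row=1; cleared 1 line(s) (total 1); column heights now [9 9 3 3], max=9

Answer: 1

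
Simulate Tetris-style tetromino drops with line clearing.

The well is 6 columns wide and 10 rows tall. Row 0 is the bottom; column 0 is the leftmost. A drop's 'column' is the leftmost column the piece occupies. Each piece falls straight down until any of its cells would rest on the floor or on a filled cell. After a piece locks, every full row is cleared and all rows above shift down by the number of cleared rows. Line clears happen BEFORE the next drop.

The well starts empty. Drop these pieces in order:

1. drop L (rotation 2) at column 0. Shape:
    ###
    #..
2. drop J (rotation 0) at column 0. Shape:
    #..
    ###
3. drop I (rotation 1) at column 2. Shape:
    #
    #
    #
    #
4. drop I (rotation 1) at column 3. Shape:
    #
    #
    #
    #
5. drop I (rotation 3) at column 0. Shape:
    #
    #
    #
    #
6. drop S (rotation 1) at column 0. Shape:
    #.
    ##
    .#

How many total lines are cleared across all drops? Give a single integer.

Answer: 0

Derivation:
Drop 1: L rot2 at col 0 lands with bottom-row=0; cleared 0 line(s) (total 0); column heights now [2 2 2 0 0 0], max=2
Drop 2: J rot0 at col 0 lands with bottom-row=2; cleared 0 line(s) (total 0); column heights now [4 3 3 0 0 0], max=4
Drop 3: I rot1 at col 2 lands with bottom-row=3; cleared 0 line(s) (total 0); column heights now [4 3 7 0 0 0], max=7
Drop 4: I rot1 at col 3 lands with bottom-row=0; cleared 0 line(s) (total 0); column heights now [4 3 7 4 0 0], max=7
Drop 5: I rot3 at col 0 lands with bottom-row=4; cleared 0 line(s) (total 0); column heights now [8 3 7 4 0 0], max=8
Drop 6: S rot1 at col 0 lands with bottom-row=7; cleared 0 line(s) (total 0); column heights now [10 9 7 4 0 0], max=10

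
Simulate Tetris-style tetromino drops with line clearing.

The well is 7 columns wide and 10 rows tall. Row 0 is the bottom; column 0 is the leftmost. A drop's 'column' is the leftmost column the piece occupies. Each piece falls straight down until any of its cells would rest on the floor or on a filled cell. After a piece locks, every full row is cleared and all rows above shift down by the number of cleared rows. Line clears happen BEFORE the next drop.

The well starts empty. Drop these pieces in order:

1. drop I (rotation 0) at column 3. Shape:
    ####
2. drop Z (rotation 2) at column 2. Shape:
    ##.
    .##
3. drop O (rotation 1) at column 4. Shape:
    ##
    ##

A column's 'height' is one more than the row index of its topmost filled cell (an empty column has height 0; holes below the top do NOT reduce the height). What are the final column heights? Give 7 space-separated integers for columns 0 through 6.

Drop 1: I rot0 at col 3 lands with bottom-row=0; cleared 0 line(s) (total 0); column heights now [0 0 0 1 1 1 1], max=1
Drop 2: Z rot2 at col 2 lands with bottom-row=1; cleared 0 line(s) (total 0); column heights now [0 0 3 3 2 1 1], max=3
Drop 3: O rot1 at col 4 lands with bottom-row=2; cleared 0 line(s) (total 0); column heights now [0 0 3 3 4 4 1], max=4

Answer: 0 0 3 3 4 4 1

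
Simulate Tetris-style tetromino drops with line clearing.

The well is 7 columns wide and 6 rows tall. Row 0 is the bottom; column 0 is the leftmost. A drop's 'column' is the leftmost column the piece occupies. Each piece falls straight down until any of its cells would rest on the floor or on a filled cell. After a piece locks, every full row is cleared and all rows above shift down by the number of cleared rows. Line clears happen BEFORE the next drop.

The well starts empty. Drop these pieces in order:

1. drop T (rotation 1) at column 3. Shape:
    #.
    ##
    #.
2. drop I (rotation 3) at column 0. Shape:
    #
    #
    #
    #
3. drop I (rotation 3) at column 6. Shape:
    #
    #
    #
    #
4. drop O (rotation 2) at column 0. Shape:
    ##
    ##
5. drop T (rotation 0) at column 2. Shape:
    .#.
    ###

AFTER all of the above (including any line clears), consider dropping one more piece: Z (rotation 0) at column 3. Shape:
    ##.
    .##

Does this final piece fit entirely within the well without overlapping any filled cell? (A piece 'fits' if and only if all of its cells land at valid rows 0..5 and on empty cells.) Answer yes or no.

Drop 1: T rot1 at col 3 lands with bottom-row=0; cleared 0 line(s) (total 0); column heights now [0 0 0 3 2 0 0], max=3
Drop 2: I rot3 at col 0 lands with bottom-row=0; cleared 0 line(s) (total 0); column heights now [4 0 0 3 2 0 0], max=4
Drop 3: I rot3 at col 6 lands with bottom-row=0; cleared 0 line(s) (total 0); column heights now [4 0 0 3 2 0 4], max=4
Drop 4: O rot2 at col 0 lands with bottom-row=4; cleared 0 line(s) (total 0); column heights now [6 6 0 3 2 0 4], max=6
Drop 5: T rot0 at col 2 lands with bottom-row=3; cleared 0 line(s) (total 0); column heights now [6 6 4 5 4 0 4], max=6
Test piece Z rot0 at col 3 (width 3): heights before test = [6 6 4 5 4 0 4]; fits = True

Answer: yes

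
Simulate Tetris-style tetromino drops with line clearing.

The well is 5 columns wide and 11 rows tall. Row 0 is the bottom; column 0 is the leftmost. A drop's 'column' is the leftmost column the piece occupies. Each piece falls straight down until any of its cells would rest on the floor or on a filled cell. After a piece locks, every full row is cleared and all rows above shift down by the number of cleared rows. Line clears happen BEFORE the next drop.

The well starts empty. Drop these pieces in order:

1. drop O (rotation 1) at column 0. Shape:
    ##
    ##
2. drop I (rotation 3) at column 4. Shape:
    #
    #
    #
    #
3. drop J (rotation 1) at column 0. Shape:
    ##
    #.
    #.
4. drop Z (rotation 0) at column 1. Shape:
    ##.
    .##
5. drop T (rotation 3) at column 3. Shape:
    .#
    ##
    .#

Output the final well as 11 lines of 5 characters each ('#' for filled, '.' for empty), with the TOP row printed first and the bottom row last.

Drop 1: O rot1 at col 0 lands with bottom-row=0; cleared 0 line(s) (total 0); column heights now [2 2 0 0 0], max=2
Drop 2: I rot3 at col 4 lands with bottom-row=0; cleared 0 line(s) (total 0); column heights now [2 2 0 0 4], max=4
Drop 3: J rot1 at col 0 lands with bottom-row=2; cleared 0 line(s) (total 0); column heights now [5 5 0 0 4], max=5
Drop 4: Z rot0 at col 1 lands with bottom-row=4; cleared 0 line(s) (total 0); column heights now [5 6 6 5 4], max=6
Drop 5: T rot3 at col 3 lands with bottom-row=4; cleared 1 line(s) (total 1); column heights now [4 5 5 5 6], max=6

Answer: .....
.....
.....
.....
.....
....#
.####
#...#
#...#
##..#
##..#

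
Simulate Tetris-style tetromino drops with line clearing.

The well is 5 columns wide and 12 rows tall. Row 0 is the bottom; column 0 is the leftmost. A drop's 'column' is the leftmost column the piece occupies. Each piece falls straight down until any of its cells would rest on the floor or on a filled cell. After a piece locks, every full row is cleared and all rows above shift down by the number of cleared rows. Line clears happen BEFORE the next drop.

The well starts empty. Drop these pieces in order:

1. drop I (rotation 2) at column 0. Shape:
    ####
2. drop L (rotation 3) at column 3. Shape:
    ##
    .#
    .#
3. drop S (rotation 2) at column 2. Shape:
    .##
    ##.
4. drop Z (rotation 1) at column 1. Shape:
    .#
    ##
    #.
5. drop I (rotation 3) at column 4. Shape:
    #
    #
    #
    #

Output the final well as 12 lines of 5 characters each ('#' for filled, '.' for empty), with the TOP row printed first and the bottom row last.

Drop 1: I rot2 at col 0 lands with bottom-row=0; cleared 0 line(s) (total 0); column heights now [1 1 1 1 0], max=1
Drop 2: L rot3 at col 3 lands with bottom-row=0; cleared 1 line(s) (total 1); column heights now [0 0 0 2 2], max=2
Drop 3: S rot2 at col 2 lands with bottom-row=2; cleared 0 line(s) (total 1); column heights now [0 0 3 4 4], max=4
Drop 4: Z rot1 at col 1 lands with bottom-row=2; cleared 0 line(s) (total 1); column heights now [0 4 5 4 4], max=5
Drop 5: I rot3 at col 4 lands with bottom-row=4; cleared 0 line(s) (total 1); column heights now [0 4 5 4 8], max=8

Answer: .....
.....
.....
.....
....#
....#
....#
..#.#
.####
.###.
...##
....#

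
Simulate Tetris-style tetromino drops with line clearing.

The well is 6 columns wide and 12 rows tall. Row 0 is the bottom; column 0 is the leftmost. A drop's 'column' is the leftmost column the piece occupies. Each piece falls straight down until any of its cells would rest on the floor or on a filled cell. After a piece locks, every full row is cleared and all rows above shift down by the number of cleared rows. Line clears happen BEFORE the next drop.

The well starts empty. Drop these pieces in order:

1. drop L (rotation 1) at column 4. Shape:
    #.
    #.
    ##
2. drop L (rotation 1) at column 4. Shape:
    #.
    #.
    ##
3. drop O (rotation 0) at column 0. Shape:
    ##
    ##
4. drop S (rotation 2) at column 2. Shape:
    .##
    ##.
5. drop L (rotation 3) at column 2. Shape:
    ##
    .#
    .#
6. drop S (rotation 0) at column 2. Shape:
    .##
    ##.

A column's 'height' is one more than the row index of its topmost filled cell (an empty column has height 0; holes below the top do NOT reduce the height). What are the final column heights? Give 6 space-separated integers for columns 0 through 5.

Drop 1: L rot1 at col 4 lands with bottom-row=0; cleared 0 line(s) (total 0); column heights now [0 0 0 0 3 1], max=3
Drop 2: L rot1 at col 4 lands with bottom-row=3; cleared 0 line(s) (total 0); column heights now [0 0 0 0 6 4], max=6
Drop 3: O rot0 at col 0 lands with bottom-row=0; cleared 0 line(s) (total 0); column heights now [2 2 0 0 6 4], max=6
Drop 4: S rot2 at col 2 lands with bottom-row=5; cleared 0 line(s) (total 0); column heights now [2 2 6 7 7 4], max=7
Drop 5: L rot3 at col 2 lands with bottom-row=7; cleared 0 line(s) (total 0); column heights now [2 2 10 10 7 4], max=10
Drop 6: S rot0 at col 2 lands with bottom-row=10; cleared 0 line(s) (total 0); column heights now [2 2 11 12 12 4], max=12

Answer: 2 2 11 12 12 4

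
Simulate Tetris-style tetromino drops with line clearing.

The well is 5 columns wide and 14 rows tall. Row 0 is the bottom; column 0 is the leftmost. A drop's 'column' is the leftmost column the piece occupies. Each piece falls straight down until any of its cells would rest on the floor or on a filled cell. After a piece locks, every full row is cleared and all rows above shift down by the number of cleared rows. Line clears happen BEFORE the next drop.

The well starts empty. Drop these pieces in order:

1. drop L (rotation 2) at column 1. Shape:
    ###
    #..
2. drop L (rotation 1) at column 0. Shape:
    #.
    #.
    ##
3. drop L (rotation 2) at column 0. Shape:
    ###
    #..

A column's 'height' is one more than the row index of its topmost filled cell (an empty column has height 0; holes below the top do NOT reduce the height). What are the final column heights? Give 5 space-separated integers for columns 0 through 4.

Drop 1: L rot2 at col 1 lands with bottom-row=0; cleared 0 line(s) (total 0); column heights now [0 2 2 2 0], max=2
Drop 2: L rot1 at col 0 lands with bottom-row=2; cleared 0 line(s) (total 0); column heights now [5 3 2 2 0], max=5
Drop 3: L rot2 at col 0 lands with bottom-row=5; cleared 0 line(s) (total 0); column heights now [7 7 7 2 0], max=7

Answer: 7 7 7 2 0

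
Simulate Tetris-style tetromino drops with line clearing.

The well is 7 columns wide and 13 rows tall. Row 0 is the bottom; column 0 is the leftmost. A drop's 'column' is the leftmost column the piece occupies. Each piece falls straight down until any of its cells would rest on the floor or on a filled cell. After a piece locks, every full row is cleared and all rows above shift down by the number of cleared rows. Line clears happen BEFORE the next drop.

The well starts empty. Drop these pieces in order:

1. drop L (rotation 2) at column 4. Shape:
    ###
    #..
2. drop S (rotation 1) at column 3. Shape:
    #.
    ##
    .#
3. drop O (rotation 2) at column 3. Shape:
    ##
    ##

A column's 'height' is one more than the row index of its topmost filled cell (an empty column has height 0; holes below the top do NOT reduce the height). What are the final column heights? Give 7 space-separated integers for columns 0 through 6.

Answer: 0 0 0 7 7 2 2

Derivation:
Drop 1: L rot2 at col 4 lands with bottom-row=0; cleared 0 line(s) (total 0); column heights now [0 0 0 0 2 2 2], max=2
Drop 2: S rot1 at col 3 lands with bottom-row=2; cleared 0 line(s) (total 0); column heights now [0 0 0 5 4 2 2], max=5
Drop 3: O rot2 at col 3 lands with bottom-row=5; cleared 0 line(s) (total 0); column heights now [0 0 0 7 7 2 2], max=7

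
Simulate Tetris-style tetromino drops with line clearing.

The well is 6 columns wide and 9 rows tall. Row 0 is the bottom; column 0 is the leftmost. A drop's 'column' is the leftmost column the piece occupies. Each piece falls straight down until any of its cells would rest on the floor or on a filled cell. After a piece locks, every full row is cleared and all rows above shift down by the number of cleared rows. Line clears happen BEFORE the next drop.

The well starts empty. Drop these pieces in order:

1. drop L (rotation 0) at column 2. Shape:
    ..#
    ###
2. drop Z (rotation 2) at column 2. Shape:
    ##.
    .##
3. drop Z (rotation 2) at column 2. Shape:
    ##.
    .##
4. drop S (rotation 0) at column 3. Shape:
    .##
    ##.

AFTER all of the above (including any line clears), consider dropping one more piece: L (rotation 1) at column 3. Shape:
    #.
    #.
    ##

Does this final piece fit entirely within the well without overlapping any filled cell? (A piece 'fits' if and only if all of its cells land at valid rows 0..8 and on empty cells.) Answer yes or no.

Drop 1: L rot0 at col 2 lands with bottom-row=0; cleared 0 line(s) (total 0); column heights now [0 0 1 1 2 0], max=2
Drop 2: Z rot2 at col 2 lands with bottom-row=2; cleared 0 line(s) (total 0); column heights now [0 0 4 4 3 0], max=4
Drop 3: Z rot2 at col 2 lands with bottom-row=4; cleared 0 line(s) (total 0); column heights now [0 0 6 6 5 0], max=6
Drop 4: S rot0 at col 3 lands with bottom-row=6; cleared 0 line(s) (total 0); column heights now [0 0 6 7 8 8], max=8
Test piece L rot1 at col 3 (width 2): heights before test = [0 0 6 7 8 8]; fits = False

Answer: no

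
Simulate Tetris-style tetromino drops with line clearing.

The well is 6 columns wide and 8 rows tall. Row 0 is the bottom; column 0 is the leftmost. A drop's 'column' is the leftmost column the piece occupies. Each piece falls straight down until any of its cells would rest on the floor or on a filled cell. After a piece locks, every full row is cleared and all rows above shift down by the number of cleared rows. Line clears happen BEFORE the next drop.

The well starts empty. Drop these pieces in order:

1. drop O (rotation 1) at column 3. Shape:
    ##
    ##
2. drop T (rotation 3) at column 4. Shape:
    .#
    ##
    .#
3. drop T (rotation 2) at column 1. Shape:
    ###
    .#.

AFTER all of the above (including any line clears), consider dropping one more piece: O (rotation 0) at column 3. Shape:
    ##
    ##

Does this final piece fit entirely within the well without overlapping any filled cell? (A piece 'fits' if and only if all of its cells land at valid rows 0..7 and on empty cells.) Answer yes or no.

Answer: yes

Derivation:
Drop 1: O rot1 at col 3 lands with bottom-row=0; cleared 0 line(s) (total 0); column heights now [0 0 0 2 2 0], max=2
Drop 2: T rot3 at col 4 lands with bottom-row=1; cleared 0 line(s) (total 0); column heights now [0 0 0 2 3 4], max=4
Drop 3: T rot2 at col 1 lands with bottom-row=1; cleared 0 line(s) (total 0); column heights now [0 3 3 3 3 4], max=4
Test piece O rot0 at col 3 (width 2): heights before test = [0 3 3 3 3 4]; fits = True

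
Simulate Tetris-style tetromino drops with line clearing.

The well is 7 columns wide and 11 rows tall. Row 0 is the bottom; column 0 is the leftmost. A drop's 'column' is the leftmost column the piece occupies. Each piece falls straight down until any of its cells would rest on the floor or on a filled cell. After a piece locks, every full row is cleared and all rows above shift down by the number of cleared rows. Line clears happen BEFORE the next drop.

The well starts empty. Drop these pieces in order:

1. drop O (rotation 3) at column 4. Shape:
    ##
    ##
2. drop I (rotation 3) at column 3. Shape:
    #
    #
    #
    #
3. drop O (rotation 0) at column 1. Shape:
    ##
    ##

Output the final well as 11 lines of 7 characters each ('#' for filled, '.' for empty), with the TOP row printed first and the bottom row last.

Drop 1: O rot3 at col 4 lands with bottom-row=0; cleared 0 line(s) (total 0); column heights now [0 0 0 0 2 2 0], max=2
Drop 2: I rot3 at col 3 lands with bottom-row=0; cleared 0 line(s) (total 0); column heights now [0 0 0 4 2 2 0], max=4
Drop 3: O rot0 at col 1 lands with bottom-row=0; cleared 0 line(s) (total 0); column heights now [0 2 2 4 2 2 0], max=4

Answer: .......
.......
.......
.......
.......
.......
.......
...#...
...#...
.#####.
.#####.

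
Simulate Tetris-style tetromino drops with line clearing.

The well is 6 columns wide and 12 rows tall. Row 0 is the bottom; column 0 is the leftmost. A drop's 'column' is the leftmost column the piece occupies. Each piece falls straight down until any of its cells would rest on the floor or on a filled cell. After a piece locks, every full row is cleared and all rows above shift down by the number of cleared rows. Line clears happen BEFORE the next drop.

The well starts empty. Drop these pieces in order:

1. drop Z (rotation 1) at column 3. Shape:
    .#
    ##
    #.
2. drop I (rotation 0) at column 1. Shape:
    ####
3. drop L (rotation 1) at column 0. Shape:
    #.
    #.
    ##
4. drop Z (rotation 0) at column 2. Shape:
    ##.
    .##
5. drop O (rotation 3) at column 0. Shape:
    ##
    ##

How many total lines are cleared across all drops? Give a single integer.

Drop 1: Z rot1 at col 3 lands with bottom-row=0; cleared 0 line(s) (total 0); column heights now [0 0 0 2 3 0], max=3
Drop 2: I rot0 at col 1 lands with bottom-row=3; cleared 0 line(s) (total 0); column heights now [0 4 4 4 4 0], max=4
Drop 3: L rot1 at col 0 lands with bottom-row=4; cleared 0 line(s) (total 0); column heights now [7 5 4 4 4 0], max=7
Drop 4: Z rot0 at col 2 lands with bottom-row=4; cleared 0 line(s) (total 0); column heights now [7 5 6 6 5 0], max=7
Drop 5: O rot3 at col 0 lands with bottom-row=7; cleared 0 line(s) (total 0); column heights now [9 9 6 6 5 0], max=9

Answer: 0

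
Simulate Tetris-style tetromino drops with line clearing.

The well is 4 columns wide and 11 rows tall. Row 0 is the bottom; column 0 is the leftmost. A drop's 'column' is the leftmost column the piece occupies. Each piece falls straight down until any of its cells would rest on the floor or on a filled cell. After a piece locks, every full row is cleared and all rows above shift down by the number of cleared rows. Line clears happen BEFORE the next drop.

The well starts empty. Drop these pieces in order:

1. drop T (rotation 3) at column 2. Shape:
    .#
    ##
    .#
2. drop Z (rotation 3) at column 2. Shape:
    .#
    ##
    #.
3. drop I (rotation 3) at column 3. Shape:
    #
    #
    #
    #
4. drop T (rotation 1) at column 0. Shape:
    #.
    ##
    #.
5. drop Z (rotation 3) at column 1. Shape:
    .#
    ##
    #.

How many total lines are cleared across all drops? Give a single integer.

Drop 1: T rot3 at col 2 lands with bottom-row=0; cleared 0 line(s) (total 0); column heights now [0 0 2 3], max=3
Drop 2: Z rot3 at col 2 lands with bottom-row=2; cleared 0 line(s) (total 0); column heights now [0 0 4 5], max=5
Drop 3: I rot3 at col 3 lands with bottom-row=5; cleared 0 line(s) (total 0); column heights now [0 0 4 9], max=9
Drop 4: T rot1 at col 0 lands with bottom-row=0; cleared 1 line(s) (total 1); column heights now [2 0 3 8], max=8
Drop 5: Z rot3 at col 1 lands with bottom-row=2; cleared 0 line(s) (total 1); column heights now [2 4 5 8], max=8

Answer: 1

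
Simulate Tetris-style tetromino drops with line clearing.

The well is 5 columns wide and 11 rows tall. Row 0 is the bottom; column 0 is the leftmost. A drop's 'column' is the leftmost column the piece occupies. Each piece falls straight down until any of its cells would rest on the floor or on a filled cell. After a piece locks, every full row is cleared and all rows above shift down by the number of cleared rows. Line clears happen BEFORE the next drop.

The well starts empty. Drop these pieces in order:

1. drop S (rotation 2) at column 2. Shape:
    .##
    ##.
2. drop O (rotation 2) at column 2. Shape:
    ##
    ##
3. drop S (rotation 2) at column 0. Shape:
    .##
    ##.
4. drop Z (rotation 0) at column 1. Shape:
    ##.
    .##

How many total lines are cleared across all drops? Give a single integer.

Drop 1: S rot2 at col 2 lands with bottom-row=0; cleared 0 line(s) (total 0); column heights now [0 0 1 2 2], max=2
Drop 2: O rot2 at col 2 lands with bottom-row=2; cleared 0 line(s) (total 0); column heights now [0 0 4 4 2], max=4
Drop 3: S rot2 at col 0 lands with bottom-row=3; cleared 0 line(s) (total 0); column heights now [4 5 5 4 2], max=5
Drop 4: Z rot0 at col 1 lands with bottom-row=5; cleared 0 line(s) (total 0); column heights now [4 7 7 6 2], max=7

Answer: 0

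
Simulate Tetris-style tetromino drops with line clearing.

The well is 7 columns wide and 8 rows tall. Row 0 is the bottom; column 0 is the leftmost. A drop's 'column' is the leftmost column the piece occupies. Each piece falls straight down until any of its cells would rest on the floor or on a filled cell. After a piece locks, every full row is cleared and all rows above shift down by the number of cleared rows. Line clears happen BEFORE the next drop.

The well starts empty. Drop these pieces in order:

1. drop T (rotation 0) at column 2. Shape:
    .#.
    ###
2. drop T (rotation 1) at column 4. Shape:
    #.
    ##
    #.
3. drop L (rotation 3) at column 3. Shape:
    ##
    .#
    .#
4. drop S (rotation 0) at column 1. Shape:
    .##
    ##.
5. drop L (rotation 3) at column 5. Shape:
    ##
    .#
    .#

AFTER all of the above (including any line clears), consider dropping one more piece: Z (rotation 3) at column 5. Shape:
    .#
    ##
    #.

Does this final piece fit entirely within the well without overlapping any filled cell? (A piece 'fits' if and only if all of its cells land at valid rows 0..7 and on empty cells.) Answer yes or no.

Answer: yes

Derivation:
Drop 1: T rot0 at col 2 lands with bottom-row=0; cleared 0 line(s) (total 0); column heights now [0 0 1 2 1 0 0], max=2
Drop 2: T rot1 at col 4 lands with bottom-row=1; cleared 0 line(s) (total 0); column heights now [0 0 1 2 4 3 0], max=4
Drop 3: L rot3 at col 3 lands with bottom-row=4; cleared 0 line(s) (total 0); column heights now [0 0 1 7 7 3 0], max=7
Drop 4: S rot0 at col 1 lands with bottom-row=6; cleared 0 line(s) (total 0); column heights now [0 7 8 8 7 3 0], max=8
Drop 5: L rot3 at col 5 lands with bottom-row=1; cleared 0 line(s) (total 0); column heights now [0 7 8 8 7 4 4], max=8
Test piece Z rot3 at col 5 (width 2): heights before test = [0 7 8 8 7 4 4]; fits = True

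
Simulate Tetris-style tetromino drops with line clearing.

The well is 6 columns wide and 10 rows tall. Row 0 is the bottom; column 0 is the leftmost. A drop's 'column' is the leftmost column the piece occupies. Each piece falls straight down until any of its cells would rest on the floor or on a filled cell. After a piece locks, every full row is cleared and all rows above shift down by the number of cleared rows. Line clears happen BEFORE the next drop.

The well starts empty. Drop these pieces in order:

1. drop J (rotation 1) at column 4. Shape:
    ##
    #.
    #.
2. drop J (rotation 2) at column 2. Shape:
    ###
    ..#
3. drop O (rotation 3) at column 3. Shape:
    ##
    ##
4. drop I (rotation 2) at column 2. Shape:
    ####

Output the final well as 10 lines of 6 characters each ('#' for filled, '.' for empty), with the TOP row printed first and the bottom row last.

Drop 1: J rot1 at col 4 lands with bottom-row=0; cleared 0 line(s) (total 0); column heights now [0 0 0 0 3 3], max=3
Drop 2: J rot2 at col 2 lands with bottom-row=3; cleared 0 line(s) (total 0); column heights now [0 0 5 5 5 3], max=5
Drop 3: O rot3 at col 3 lands with bottom-row=5; cleared 0 line(s) (total 0); column heights now [0 0 5 7 7 3], max=7
Drop 4: I rot2 at col 2 lands with bottom-row=7; cleared 0 line(s) (total 0); column heights now [0 0 8 8 8 8], max=8

Answer: ......
......
..####
...##.
...##.
..###.
....#.
....##
....#.
....#.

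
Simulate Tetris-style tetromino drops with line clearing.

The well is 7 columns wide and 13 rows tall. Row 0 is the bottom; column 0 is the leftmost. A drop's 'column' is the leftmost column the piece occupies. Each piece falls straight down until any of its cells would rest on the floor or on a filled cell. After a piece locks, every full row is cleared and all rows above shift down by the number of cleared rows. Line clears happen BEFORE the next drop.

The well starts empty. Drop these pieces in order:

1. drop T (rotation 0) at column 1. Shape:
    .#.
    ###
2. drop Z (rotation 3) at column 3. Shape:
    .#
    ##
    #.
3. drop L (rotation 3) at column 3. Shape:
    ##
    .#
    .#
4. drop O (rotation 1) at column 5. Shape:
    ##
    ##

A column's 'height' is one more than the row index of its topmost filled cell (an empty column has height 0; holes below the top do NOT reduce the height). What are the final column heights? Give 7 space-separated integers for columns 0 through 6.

Drop 1: T rot0 at col 1 lands with bottom-row=0; cleared 0 line(s) (total 0); column heights now [0 1 2 1 0 0 0], max=2
Drop 2: Z rot3 at col 3 lands with bottom-row=1; cleared 0 line(s) (total 0); column heights now [0 1 2 3 4 0 0], max=4
Drop 3: L rot3 at col 3 lands with bottom-row=4; cleared 0 line(s) (total 0); column heights now [0 1 2 7 7 0 0], max=7
Drop 4: O rot1 at col 5 lands with bottom-row=0; cleared 0 line(s) (total 0); column heights now [0 1 2 7 7 2 2], max=7

Answer: 0 1 2 7 7 2 2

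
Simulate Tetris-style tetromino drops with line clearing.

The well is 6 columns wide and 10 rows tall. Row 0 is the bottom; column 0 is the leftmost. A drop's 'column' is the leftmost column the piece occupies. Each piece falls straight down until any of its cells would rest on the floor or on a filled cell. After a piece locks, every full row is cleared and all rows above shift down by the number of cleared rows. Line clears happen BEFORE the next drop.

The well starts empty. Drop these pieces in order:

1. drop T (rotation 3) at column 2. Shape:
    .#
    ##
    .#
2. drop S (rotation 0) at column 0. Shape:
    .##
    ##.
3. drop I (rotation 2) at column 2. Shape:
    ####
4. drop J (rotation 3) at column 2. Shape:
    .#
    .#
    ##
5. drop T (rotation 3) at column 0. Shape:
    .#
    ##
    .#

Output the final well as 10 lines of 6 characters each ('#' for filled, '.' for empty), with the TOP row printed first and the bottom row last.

Answer: ......
......
......
...#..
.#.#..
####..
.#####
.###..
####..
...#..

Derivation:
Drop 1: T rot3 at col 2 lands with bottom-row=0; cleared 0 line(s) (total 0); column heights now [0 0 2 3 0 0], max=3
Drop 2: S rot0 at col 0 lands with bottom-row=1; cleared 0 line(s) (total 0); column heights now [2 3 3 3 0 0], max=3
Drop 3: I rot2 at col 2 lands with bottom-row=3; cleared 0 line(s) (total 0); column heights now [2 3 4 4 4 4], max=4
Drop 4: J rot3 at col 2 lands with bottom-row=4; cleared 0 line(s) (total 0); column heights now [2 3 5 7 4 4], max=7
Drop 5: T rot3 at col 0 lands with bottom-row=3; cleared 0 line(s) (total 0); column heights now [5 6 5 7 4 4], max=7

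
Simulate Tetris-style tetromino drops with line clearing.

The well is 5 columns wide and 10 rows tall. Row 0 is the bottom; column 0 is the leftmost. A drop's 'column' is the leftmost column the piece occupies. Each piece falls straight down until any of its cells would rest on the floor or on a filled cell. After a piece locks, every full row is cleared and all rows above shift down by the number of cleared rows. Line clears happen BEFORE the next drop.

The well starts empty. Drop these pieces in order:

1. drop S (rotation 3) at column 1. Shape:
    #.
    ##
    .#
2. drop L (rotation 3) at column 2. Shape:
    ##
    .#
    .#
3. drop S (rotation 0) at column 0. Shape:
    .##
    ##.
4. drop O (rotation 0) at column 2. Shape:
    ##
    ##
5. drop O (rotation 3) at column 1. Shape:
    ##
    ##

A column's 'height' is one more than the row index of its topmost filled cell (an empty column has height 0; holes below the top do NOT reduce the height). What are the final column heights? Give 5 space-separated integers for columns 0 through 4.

Drop 1: S rot3 at col 1 lands with bottom-row=0; cleared 0 line(s) (total 0); column heights now [0 3 2 0 0], max=3
Drop 2: L rot3 at col 2 lands with bottom-row=0; cleared 0 line(s) (total 0); column heights now [0 3 3 3 0], max=3
Drop 3: S rot0 at col 0 lands with bottom-row=3; cleared 0 line(s) (total 0); column heights now [4 5 5 3 0], max=5
Drop 4: O rot0 at col 2 lands with bottom-row=5; cleared 0 line(s) (total 0); column heights now [4 5 7 7 0], max=7
Drop 5: O rot3 at col 1 lands with bottom-row=7; cleared 0 line(s) (total 0); column heights now [4 9 9 7 0], max=9

Answer: 4 9 9 7 0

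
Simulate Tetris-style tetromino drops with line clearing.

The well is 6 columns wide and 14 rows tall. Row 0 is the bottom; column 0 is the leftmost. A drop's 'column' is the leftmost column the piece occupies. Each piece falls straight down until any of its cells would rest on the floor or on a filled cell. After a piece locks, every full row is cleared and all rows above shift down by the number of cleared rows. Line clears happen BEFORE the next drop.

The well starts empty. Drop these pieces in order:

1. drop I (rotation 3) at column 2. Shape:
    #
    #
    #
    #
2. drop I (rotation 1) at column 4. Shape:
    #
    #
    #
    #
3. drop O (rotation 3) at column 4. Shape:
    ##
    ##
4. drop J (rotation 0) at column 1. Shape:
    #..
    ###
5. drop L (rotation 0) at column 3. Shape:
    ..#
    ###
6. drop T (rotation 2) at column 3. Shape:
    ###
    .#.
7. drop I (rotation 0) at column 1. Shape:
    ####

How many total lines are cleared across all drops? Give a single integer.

Drop 1: I rot3 at col 2 lands with bottom-row=0; cleared 0 line(s) (total 0); column heights now [0 0 4 0 0 0], max=4
Drop 2: I rot1 at col 4 lands with bottom-row=0; cleared 0 line(s) (total 0); column heights now [0 0 4 0 4 0], max=4
Drop 3: O rot3 at col 4 lands with bottom-row=4; cleared 0 line(s) (total 0); column heights now [0 0 4 0 6 6], max=6
Drop 4: J rot0 at col 1 lands with bottom-row=4; cleared 0 line(s) (total 0); column heights now [0 6 5 5 6 6], max=6
Drop 5: L rot0 at col 3 lands with bottom-row=6; cleared 0 line(s) (total 0); column heights now [0 6 5 7 7 8], max=8
Drop 6: T rot2 at col 3 lands with bottom-row=7; cleared 0 line(s) (total 0); column heights now [0 6 5 9 9 9], max=9
Drop 7: I rot0 at col 1 lands with bottom-row=9; cleared 0 line(s) (total 0); column heights now [0 10 10 10 10 9], max=10

Answer: 0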